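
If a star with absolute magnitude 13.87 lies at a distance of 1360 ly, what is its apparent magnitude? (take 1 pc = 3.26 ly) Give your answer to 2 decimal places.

m ≈ 21.97

d = 1360 ly / 3.26 = 417.2 pc
m = M + 5 log₁₀ d − 5 = 13.87 + 5·2.6203 − 5 = 21.972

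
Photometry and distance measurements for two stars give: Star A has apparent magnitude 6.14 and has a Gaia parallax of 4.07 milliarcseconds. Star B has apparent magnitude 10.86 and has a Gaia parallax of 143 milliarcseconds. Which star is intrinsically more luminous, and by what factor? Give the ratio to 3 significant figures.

Star A is more luminous, by a factor of 95400.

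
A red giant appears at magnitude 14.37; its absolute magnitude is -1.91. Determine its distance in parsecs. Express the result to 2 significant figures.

d ≈ 18000 pc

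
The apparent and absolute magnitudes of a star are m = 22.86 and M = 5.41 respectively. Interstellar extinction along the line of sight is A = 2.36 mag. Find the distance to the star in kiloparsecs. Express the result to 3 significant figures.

d ≈ 10.4 kpc

m − M = 5 log₁₀(d/10 pc) + A  ⇒  22.86 − (5.41) − 2.36 = 5 log₁₀(d/10)
15.090 = 5 log₁₀(d/10)
log₁₀ d = (m − M − A)/5 + 1 = 4.0180
d = 10^4.0180 = 10420 pc
= 10.42 kpc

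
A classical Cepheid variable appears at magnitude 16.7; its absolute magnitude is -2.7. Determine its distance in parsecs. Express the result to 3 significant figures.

d ≈ 75900 pc

μ = m − M = 19.400
m − M = 5 log₁₀ d − 5
log₁₀ d = (m − M)/5 + 1 = 4.8800
d = 10^4.8800 = 75860 pc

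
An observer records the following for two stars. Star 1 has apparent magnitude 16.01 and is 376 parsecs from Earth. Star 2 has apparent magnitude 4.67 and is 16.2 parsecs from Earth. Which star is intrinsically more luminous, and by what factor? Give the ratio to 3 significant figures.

Star 2 is more luminous, by a factor of 63.8.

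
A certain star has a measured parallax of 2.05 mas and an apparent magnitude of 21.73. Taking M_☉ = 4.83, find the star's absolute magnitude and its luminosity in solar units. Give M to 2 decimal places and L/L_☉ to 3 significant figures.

M ≈ 13.29; L/L_☉ ≈ 4.14×10^-4

d = 1/p = 1000/2.05 mas = 487.8 pc
M = m − 5 log₁₀ d + 5 = 21.73 − 5·2.6882 + 5 = 13.289
M − M_☉ = 13.289 − 4.83 = 8.459
L/L_☉ = 10^(−0.4 × 8.459) = 4.135×10^-4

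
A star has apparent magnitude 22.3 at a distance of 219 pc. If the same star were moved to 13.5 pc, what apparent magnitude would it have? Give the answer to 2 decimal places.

m ≈ 16.25

Flux ∝ 1/d², so Δm = 5 log₁₀(d₂/d₁) = 5 log₁₀(13.5/219) = -6.051
m₂ = m₁ + Δm = 22.3 + (-6.051) = 16.249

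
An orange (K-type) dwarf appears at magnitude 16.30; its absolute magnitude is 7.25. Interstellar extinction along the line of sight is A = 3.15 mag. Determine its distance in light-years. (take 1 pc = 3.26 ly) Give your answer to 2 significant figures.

d ≈ 490 ly

m − M = 5 log₁₀(d/10 pc) + A  ⇒  16.30 − (7.25) − 3.15 = 5 log₁₀(d/10)
5.900 = 5 log₁₀(d/10)
log₁₀ d = (m − M − A)/5 + 1 = 2.1800
d = 10^2.1800 = 151.4 pc
= 493.4 ly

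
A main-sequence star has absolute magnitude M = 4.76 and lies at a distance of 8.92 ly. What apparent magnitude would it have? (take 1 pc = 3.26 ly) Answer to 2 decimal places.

m ≈ 1.95

d = 8.92 ly / 3.26 = 2.736 pc
m = M + 5 log₁₀ d − 5 = 4.76 + 5·0.4371 − 5 = 1.946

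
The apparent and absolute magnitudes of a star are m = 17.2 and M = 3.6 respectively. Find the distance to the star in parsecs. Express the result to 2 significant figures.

μ = m − M = 13.600
m − M = 5 log₁₀ d − 5
log₁₀ d = (m − M)/5 + 1 = 3.7200
d = 10^3.7200 = 5248 pc

d ≈ 5200 pc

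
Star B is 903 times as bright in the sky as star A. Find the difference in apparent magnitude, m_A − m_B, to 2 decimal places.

m_A − m_B ≈ 7.39

Pogson: Δm = −2.5 log₁₀(ratio) = −2.5 log₁₀(903) = −2.5 × 2.9557 = -7.389
Star B is brighter so has the smaller magnitude: m_A − m_B is positive.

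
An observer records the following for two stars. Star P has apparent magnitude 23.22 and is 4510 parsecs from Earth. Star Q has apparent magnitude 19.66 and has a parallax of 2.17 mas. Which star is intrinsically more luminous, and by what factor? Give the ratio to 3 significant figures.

Star P: M = m − 5 log₁₀ d + 5 = 23.22 − 5·3.6542 + 5 = 9.949
Star Q: p = 2.17 mas = 2.17×10^-3″ → d = 1/p = 460.8 pc
Star Q: M = m − 5 log₁₀ d + 5 = 19.66 − 5·2.6635 + 5 = 11.342
ΔM = M_P − M_Q = 9.949 − (11.342) = -1.393; smaller M is more luminous → Star P.
L ratio = 10^(0.4 |ΔM|) = 10^0.557 = 3.608

Star P is more luminous, by a factor of 3.61.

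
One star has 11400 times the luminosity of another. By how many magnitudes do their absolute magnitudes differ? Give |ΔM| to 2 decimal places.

|ΔM| ≈ 10.14

Pogson: ΔM = −2.5 log₁₀(ratio) = −2.5 log₁₀(11400) = −2.5 × 4.0569 = -10.142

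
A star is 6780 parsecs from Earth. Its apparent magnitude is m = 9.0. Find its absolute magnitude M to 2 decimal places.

M ≈ -5.16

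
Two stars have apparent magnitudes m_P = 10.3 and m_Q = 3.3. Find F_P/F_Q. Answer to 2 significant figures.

F_P/F_Q ≈ 1.6×10^-3

Magnitude difference = 7.0
Flux ratio = 10^(−0.4 Δm) = 10^(−0.4 × 7.0) = 10^-2.800 = 1.585×10^-3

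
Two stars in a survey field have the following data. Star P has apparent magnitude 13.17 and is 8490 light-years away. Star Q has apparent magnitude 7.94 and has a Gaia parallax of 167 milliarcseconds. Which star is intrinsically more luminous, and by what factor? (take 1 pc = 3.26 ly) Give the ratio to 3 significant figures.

Star P is more luminous, by a factor of 1530.

Star P: d = 8490 ly / 3.26 = 2604 pc
Star P: M = m − 5 log₁₀ d + 5 = 13.17 − 5·3.4157 + 5 = 1.092
Star Q: p = 167 mas = 0.167″ → d = 1/p = 5.988 pc
Star Q: M = m − 5 log₁₀ d + 5 = 7.94 − 5·0.7773 + 5 = 9.054
ΔM = M_P − M_Q = 1.092 − (9.054) = -7.962; smaller M is more luminous → Star P.
L ratio = 10^(0.4 |ΔM|) = 10^3.185 = 1530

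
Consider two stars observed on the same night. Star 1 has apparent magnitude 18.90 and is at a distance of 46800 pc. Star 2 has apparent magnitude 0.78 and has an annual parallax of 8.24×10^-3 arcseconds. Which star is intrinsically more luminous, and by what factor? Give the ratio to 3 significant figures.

Star 1: M = m − 5 log₁₀ d + 5 = 18.90 − 5·4.6702 + 5 = 0.549
Star 2: d = 1/p = 1/8.24×10^-3″ = 121.4 pc
Star 2: M = m − 5 log₁₀ d + 5 = 0.78 − 5·2.0841 + 5 = -4.640
ΔM = M_1 − M_2 = 0.549 − (-4.640) = 5.189; smaller M is more luminous → Star 2.
L ratio = 10^(0.4 |ΔM|) = 10^2.076 = 119.0

Star 2 is more luminous, by a factor of 119.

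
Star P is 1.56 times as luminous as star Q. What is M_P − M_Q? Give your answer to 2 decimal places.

Pogson: ΔM = −2.5 log₁₀(ratio) = −2.5 log₁₀(1.56) = −2.5 × 0.1931 = -0.483
Star P is brighter, so it has the smaller magnitude: the difference is negative.

M_P − M_Q ≈ -0.48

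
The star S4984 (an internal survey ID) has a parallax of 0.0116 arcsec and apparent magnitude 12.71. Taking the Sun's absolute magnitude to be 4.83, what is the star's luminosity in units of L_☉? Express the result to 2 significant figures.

d = 1/p = 1/0.0116″ = 86.21 pc
M = m − 5 log₁₀ d + 5 = 12.71 − 5·1.9355 + 5 = 8.032
M − M_☉ = 8.032 − 4.83 = 3.202
L/L_☉ = 10^(−0.4 × 3.202) = 0.05237

L/L_☉ ≈ 0.052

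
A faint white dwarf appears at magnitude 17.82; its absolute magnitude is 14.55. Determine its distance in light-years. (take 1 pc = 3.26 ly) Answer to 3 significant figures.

Distance modulus: m − M = 17.82 − (14.55) = 3.270
m − M = 5 log₁₀ d − 5
log₁₀ d = (m − M)/5 + 1 = 1.6540
d = 10^1.6540 = 45.08 pc
= 147.0 ly

d ≈ 147 ly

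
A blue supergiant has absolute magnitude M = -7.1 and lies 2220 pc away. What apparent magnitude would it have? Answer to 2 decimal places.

m ≈ 4.63

m = M + 5 log₁₀ d − 5 = -7.1 + 5·3.3464 − 5 = 4.632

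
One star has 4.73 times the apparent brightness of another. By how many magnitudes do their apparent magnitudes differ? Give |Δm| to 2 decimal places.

|Δm| ≈ 1.69

Pogson: Δm = −2.5 log₁₀(ratio) = −2.5 log₁₀(4.73) = −2.5 × 0.6749 = -1.687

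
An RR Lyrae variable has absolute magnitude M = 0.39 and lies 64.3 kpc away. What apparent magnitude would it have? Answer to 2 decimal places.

d = 64.3 kpc = 64300 pc
m = M + 5 log₁₀ d − 5 = 0.39 + 5·4.8082 − 5 = 19.431

m ≈ 19.43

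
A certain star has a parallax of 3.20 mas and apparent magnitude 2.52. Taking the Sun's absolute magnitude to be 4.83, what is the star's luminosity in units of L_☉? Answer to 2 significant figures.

L/L_☉ ≈ 8200

d = 1/p = 1000/3.20 mas = 312.5 pc
M = m − 5 log₁₀ d + 5 = 2.52 − 5·2.4949 + 5 = -4.954
M − M_☉ = -4.954 − 4.83 = -9.784
L/L_☉ = 10^(−0.4 × -9.784) = 8198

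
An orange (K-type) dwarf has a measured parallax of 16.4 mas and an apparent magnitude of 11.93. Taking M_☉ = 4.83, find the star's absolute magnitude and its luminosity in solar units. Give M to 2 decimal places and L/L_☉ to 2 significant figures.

M ≈ 8.00; L/L_☉ ≈ 0.054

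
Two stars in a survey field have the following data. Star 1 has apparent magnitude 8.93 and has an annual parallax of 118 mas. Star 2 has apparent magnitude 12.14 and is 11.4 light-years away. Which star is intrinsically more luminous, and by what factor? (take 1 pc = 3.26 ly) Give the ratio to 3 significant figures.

Star 1 is more luminous, by a factor of 113.

Star 1: p = 118 mas = 0.118″ → d = 1/p = 8.475 pc
Star 1: M = m − 5 log₁₀ d + 5 = 8.93 − 5·0.9281 + 5 = 9.289
Star 2: d = 11.4 ly / 3.26 = 3.497 pc
Star 2: M = m − 5 log₁₀ d + 5 = 12.14 − 5·0.5437 + 5 = 14.422
ΔM = M_1 − M_2 = 9.289 − (14.422) = -5.132; smaller M is more luminous → Star 1.
L ratio = 10^(0.4 |ΔM|) = 10^2.053 = 112.9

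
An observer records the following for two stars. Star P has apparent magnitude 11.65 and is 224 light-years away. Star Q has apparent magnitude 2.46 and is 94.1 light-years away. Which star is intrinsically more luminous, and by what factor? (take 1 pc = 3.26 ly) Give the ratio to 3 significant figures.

Star P: d = 224 ly / 3.26 = 68.71 pc
Star P: M = m − 5 log₁₀ d + 5 = 11.65 − 5·1.8370 + 5 = 7.465
Star Q: d = 94.1 ly / 3.26 = 28.87 pc
Star Q: M = m − 5 log₁₀ d + 5 = 2.46 − 5·1.4604 + 5 = 0.158
ΔM = M_P − M_Q = 7.465 − (0.158) = 7.307; smaller M is more luminous → Star Q.
L ratio = 10^(0.4 |ΔM|) = 10^2.923 = 836.9

Star Q is more luminous, by a factor of 837.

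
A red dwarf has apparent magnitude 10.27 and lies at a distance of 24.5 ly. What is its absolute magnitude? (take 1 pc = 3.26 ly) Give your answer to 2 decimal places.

M ≈ 10.89

d = 24.5 ly / 3.26 = 7.515 pc
5 log₁₀(d/10 pc) = 5 log₁₀(7.515) − 5 = -0.620
M = m − 5 log₁₀(d/10) = 10.27 + 0.620 = 10.890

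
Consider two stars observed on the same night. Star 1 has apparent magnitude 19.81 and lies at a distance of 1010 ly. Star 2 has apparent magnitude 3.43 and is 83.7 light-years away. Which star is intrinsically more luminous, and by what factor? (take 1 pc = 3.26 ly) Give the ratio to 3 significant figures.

Star 2 is more luminous, by a factor of 24500.

Star 1: d = 1010 ly / 3.26 = 309.8 pc
Star 1: M = m − 5 log₁₀ d + 5 = 19.81 − 5·2.4911 + 5 = 12.354
Star 2: d = 83.7 ly / 3.26 = 25.67 pc
Star 2: M = m − 5 log₁₀ d + 5 = 3.43 − 5·1.4095 + 5 = 1.382
ΔM = M_1 − M_2 = 12.354 − (1.382) = 10.972; smaller M is more luminous → Star 2.
L ratio = 10^(0.4 |ΔM|) = 10^4.389 = 24480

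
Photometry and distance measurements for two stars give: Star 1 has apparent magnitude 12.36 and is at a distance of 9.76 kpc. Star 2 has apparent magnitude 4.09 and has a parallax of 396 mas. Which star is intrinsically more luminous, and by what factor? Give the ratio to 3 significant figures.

Star 1: d = 9.76 kpc = 9760 pc
Star 1: M = m − 5 log₁₀ d + 5 = 12.36 − 5·3.9894 + 5 = -2.587
Star 2: p = 396 mas = 0.396″ → d = 1/p = 2.525 pc
Star 2: M = m − 5 log₁₀ d + 5 = 4.09 − 5·0.4023 + 5 = 7.078
ΔM = M_1 − M_2 = -2.587 − (7.078) = -9.666; smaller M is more luminous → Star 1.
L ratio = 10^(0.4 |ΔM|) = 10^3.866 = 7350

Star 1 is more luminous, by a factor of 7350.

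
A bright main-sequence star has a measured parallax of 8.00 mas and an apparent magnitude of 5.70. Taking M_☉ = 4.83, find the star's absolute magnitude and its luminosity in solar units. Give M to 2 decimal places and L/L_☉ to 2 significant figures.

d = 1/p = 1000/8.00 mas = 125.0 pc
M = m − 5 log₁₀ d + 5 = 5.70 − 5·2.0969 + 5 = 0.215
M − M_☉ = 0.215 − 4.83 = -4.615
L/L_☉ = 10^(−0.4 × -4.615) = 70.12

M ≈ 0.22; L/L_☉ ≈ 70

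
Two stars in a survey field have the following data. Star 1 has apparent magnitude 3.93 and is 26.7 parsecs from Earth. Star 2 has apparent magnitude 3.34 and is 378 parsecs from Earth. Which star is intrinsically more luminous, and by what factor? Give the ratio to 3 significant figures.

Star 2 is more luminous, by a factor of 345.

Star 1: M = m − 5 log₁₀ d + 5 = 3.93 − 5·1.4265 + 5 = 1.797
Star 2: M = m − 5 log₁₀ d + 5 = 3.34 − 5·2.5775 + 5 = -4.547
ΔM = M_1 − M_2 = 1.797 − (-4.547) = 6.345; smaller M is more luminous → Star 2.
L ratio = 10^(0.4 |ΔM|) = 10^2.538 = 345.1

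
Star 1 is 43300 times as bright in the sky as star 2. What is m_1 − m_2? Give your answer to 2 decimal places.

Pogson: Δm = −2.5 log₁₀(ratio) = −2.5 log₁₀(43300) = −2.5 × 4.6365 = -11.591
Star 1 is brighter, so it has the smaller magnitude: the difference is negative.

m_1 − m_2 ≈ -11.59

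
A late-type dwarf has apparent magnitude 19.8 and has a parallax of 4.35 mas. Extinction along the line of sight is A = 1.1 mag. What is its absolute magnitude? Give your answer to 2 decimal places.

M ≈ 11.89

p = 4.35 mas = 4.35×10^-3″ → d = 1/p = 229.9 pc
5 log₁₀(d/10 pc) = 5 log₁₀(229.9) − 5 = 6.808
M = m − 5 log₁₀(d/10) − A = 19.8 − 6.808 − 1.1 = 11.892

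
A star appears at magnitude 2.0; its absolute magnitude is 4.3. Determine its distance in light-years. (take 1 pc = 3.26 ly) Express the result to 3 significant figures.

Distance modulus: m − M = 2.0 − (4.3) = -2.300
m − M = 5 log₁₀ d − 5
log₁₀ d = (m − M)/5 + 1 = 0.5400
d = 10^0.5400 = 3.467 pc
= 11.30 ly

d ≈ 11.3 ly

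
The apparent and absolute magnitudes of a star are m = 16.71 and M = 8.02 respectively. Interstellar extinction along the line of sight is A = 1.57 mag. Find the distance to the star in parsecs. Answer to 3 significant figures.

d ≈ 265 pc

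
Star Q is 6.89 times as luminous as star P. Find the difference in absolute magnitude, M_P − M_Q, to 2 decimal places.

M_P − M_Q ≈ 2.10

Pogson: ΔM = −2.5 log₁₀(ratio) = −2.5 log₁₀(6.89) = −2.5 × 0.8382 = -2.096
Star Q is brighter so has the smaller magnitude: M_P − M_Q is positive.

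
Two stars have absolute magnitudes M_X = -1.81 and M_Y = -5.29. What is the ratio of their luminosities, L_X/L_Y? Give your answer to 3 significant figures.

ΔM = M_X − M_Y = 3.48
L_X/L_Y = 10^(−0.4 ΔM) = 10^-1.392 = 0.04055

L_X/L_Y ≈ 0.0406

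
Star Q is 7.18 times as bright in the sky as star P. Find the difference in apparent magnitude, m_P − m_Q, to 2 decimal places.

m_P − m_Q ≈ 2.14

Pogson: Δm = −2.5 log₁₀(ratio) = −2.5 log₁₀(7.18) = −2.5 × 0.8561 = -2.140
Star Q is brighter so has the smaller magnitude: m_P − m_Q is positive.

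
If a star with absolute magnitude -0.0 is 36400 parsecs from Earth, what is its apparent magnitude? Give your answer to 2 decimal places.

m ≈ 17.81

m = M + 5 log₁₀ d − 5 = -0.0 + 5·4.5611 − 5 = 17.806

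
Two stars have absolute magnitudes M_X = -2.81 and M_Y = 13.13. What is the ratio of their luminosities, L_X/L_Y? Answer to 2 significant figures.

ΔM = M_X − M_Y = -15.94
L_X/L_Y = 10^(−0.4 ΔM) = 10^6.376 = 2.377×10^6

L_X/L_Y ≈ 2.4×10^6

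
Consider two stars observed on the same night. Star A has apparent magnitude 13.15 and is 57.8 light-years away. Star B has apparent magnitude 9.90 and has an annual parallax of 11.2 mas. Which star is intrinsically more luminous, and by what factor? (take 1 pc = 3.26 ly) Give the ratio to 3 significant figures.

Star A: d = 57.8 ly / 3.26 = 17.73 pc
Star A: M = m − 5 log₁₀ d + 5 = 13.15 − 5·1.2487 + 5 = 11.906
Star B: p = 11.2 mas = 0.0112″ → d = 1/p = 89.29 pc
Star B: M = m − 5 log₁₀ d + 5 = 9.90 − 5·1.9508 + 5 = 5.146
ΔM = M_A − M_B = 11.906 − (5.146) = 6.760; smaller M is more luminous → Star B.
L ratio = 10^(0.4 |ΔM|) = 10^2.704 = 506.0

Star B is more luminous, by a factor of 506.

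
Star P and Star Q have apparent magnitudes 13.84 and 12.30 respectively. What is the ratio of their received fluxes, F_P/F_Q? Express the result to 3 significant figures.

F_P/F_Q ≈ 0.242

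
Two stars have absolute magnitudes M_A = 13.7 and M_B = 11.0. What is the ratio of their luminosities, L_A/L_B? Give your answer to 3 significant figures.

ΔM = M_A − M_B = 2.7
L_A/L_B = 10^(−0.4 ΔM) = 10^-1.080 = 0.08318

L_A/L_B ≈ 0.0832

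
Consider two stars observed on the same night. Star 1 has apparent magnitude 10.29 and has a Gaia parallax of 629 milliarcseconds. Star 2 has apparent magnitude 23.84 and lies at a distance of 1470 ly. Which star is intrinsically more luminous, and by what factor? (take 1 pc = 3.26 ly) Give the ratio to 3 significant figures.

Star 1 is more luminous, by a factor of 3.27.

Star 1: p = 629 mas = 0.629″ → d = 1/p = 1.590 pc
Star 1: M = m − 5 log₁₀ d + 5 = 10.29 − 5·0.2013 + 5 = 14.283
Star 2: d = 1470 ly / 3.26 = 450.9 pc
Star 2: M = m − 5 log₁₀ d + 5 = 23.84 − 5·2.6541 + 5 = 15.570
ΔM = M_1 − M_2 = 14.283 − (15.570) = -1.286; smaller M is more luminous → Star 1.
L ratio = 10^(0.4 |ΔM|) = 10^0.514 = 3.270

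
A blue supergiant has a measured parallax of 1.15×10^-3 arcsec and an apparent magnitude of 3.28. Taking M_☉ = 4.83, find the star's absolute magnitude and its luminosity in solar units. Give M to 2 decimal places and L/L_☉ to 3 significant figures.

d = 1/p = 1/1.15×10^-3″ = 869.6 pc
M = m − 5 log₁₀ d + 5 = 3.28 − 5·2.9393 + 5 = -6.417
M − M_☉ = -6.417 − 4.83 = -11.247
L/L_☉ = 10^(−0.4 × -11.247) = 31520

M ≈ -6.42; L/L_☉ ≈ 31500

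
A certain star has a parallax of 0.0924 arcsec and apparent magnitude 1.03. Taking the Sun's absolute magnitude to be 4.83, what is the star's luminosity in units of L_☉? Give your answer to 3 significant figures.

L/L_☉ ≈ 38.8

d = 1/p = 1/0.0924″ = 10.82 pc
M = m − 5 log₁₀ d + 5 = 1.03 − 5·1.0343 + 5 = 0.858
M − M_☉ = 0.858 − 4.83 = -3.972
L/L_☉ = 10^(−0.4 × -3.972) = 38.78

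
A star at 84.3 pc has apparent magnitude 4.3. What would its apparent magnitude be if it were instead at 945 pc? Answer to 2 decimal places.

Flux ∝ 1/d², so Δm = 5 log₁₀(d₂/d₁) = 5 log₁₀(945/84.3) = 5.248
m₂ = m₁ + Δm = 4.3 + (5.248) = 9.548

m ≈ 9.55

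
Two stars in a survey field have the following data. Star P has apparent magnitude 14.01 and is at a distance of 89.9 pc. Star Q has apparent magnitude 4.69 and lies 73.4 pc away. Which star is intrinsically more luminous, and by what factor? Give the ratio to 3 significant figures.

Star P: M = m − 5 log₁₀ d + 5 = 14.01 − 5·1.9538 + 5 = 9.241
Star Q: M = m − 5 log₁₀ d + 5 = 4.69 − 5·1.8657 + 5 = 0.362
ΔM = M_P − M_Q = 9.241 − (0.362) = 8.880; smaller M is more luminous → Star Q.
L ratio = 10^(0.4 |ΔM|) = 10^3.552 = 3563

Star Q is more luminous, by a factor of 3560.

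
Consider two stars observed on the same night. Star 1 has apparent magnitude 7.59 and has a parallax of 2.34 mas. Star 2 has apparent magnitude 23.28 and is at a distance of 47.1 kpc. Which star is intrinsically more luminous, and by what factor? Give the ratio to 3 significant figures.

Star 1 is more luminous, by a factor of 155.

Star 1: p = 2.34 mas = 2.34×10^-3″ → d = 1/p = 427.4 pc
Star 1: M = m − 5 log₁₀ d + 5 = 7.59 − 5·2.6308 + 5 = -0.564
Star 2: d = 47.1 kpc = 47100 pc
Star 2: M = m − 5 log₁₀ d + 5 = 23.28 − 5·4.6730 + 5 = 4.915
ΔM = M_1 − M_2 = -0.564 − (4.915) = -5.479; smaller M is more luminous → Star 1.
L ratio = 10^(0.4 |ΔM|) = 10^2.192 = 155.4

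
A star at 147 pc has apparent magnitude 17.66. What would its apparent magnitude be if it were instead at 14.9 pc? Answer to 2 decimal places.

m ≈ 12.69

Flux ∝ 1/d², so Δm = 5 log₁₀(d₂/d₁) = 5 log₁₀(14.9/147) = -4.971
m₂ = m₁ + Δm = 17.66 + (-4.971) = 12.689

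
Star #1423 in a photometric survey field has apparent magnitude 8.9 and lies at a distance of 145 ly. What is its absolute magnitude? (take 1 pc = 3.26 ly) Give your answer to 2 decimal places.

d = 145 ly / 3.26 = 44.48 pc
5 log₁₀(d/10 pc) = 5 log₁₀(44.48) − 5 = 3.241
M = m − 5 log₁₀(d/10) = 8.9 − 3.241 = 5.659

M ≈ 5.66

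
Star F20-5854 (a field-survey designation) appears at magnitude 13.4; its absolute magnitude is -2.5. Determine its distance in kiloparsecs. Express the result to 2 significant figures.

d ≈ 15 kpc

Distance modulus: m − M = 13.4 − (-2.5) = 15.900
m − M = 5 log₁₀ d − 5
log₁₀ d = (m − M)/5 + 1 = 4.1800
d = 10^4.1800 = 15140 pc
= 15.14 kpc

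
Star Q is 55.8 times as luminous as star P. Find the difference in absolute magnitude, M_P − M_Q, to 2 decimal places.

M_P − M_Q ≈ 4.37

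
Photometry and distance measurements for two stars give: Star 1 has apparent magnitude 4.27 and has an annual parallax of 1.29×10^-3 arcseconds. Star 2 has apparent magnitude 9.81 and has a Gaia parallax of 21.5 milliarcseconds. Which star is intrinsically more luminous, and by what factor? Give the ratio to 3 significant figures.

Star 1: d = 1/p = 1/1.29×10^-3″ = 775.2 pc
Star 1: M = m − 5 log₁₀ d + 5 = 4.27 − 5·2.8894 + 5 = -5.177
Star 2: p = 21.5 mas = 0.0215″ → d = 1/p = 46.51 pc
Star 2: M = m − 5 log₁₀ d + 5 = 9.81 − 5·1.6676 + 5 = 6.472
ΔM = M_1 − M_2 = -5.177 − (6.472) = -11.649; smaller M is more luminous → Star 1.
L ratio = 10^(0.4 |ΔM|) = 10^4.660 = 45680

Star 1 is more luminous, by a factor of 45700.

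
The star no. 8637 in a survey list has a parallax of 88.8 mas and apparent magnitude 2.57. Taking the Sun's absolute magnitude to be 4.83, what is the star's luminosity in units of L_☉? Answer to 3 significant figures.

d = 1/p = 1000/88.8 mas = 11.26 pc
M = m − 5 log₁₀ d + 5 = 2.57 − 5·1.0516 + 5 = 2.312
M − M_☉ = 2.312 − 4.83 = -2.518
L/L_☉ = 10^(−0.4 × -2.518) = 10.17

L/L_☉ ≈ 10.2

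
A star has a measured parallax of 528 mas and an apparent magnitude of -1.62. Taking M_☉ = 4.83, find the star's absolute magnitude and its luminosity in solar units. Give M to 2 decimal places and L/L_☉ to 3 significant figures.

M ≈ 1.99; L/L_☉ ≈ 13.6

d = 1/p = 1000/528 mas = 1.894 pc
M = m − 5 log₁₀ d + 5 = -1.62 − 5·0.2774 + 5 = 1.993
M − M_☉ = 1.993 − 4.83 = -2.837
L/L_☉ = 10^(−0.4 × -2.837) = 13.64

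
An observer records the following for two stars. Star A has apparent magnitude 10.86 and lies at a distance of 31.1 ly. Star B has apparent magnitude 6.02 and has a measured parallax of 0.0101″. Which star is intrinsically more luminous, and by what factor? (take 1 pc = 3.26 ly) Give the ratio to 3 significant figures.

Star B is more luminous, by a factor of 9300.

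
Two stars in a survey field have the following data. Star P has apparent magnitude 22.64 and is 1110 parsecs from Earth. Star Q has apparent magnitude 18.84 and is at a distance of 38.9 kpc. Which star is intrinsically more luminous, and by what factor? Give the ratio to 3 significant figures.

Star Q is more luminous, by a factor of 40700.

Star P: M = m − 5 log₁₀ d + 5 = 22.64 − 5·3.0453 + 5 = 12.413
Star Q: d = 38.9 kpc = 38900 pc
Star Q: M = m − 5 log₁₀ d + 5 = 18.84 − 5·4.5899 + 5 = 0.890
ΔM = M_P − M_Q = 12.413 − (0.890) = 11.523; smaller M is more luminous → Star Q.
L ratio = 10^(0.4 |ΔM|) = 10^4.609 = 40670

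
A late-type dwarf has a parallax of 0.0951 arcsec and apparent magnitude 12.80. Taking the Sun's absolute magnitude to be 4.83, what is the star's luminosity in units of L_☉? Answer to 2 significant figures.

L/L_☉ ≈ 7.2×10^-4

d = 1/p = 1/0.0951″ = 10.52 pc
M = m − 5 log₁₀ d + 5 = 12.80 − 5·1.0218 + 5 = 12.691
M − M_☉ = 12.691 − 4.83 = 7.861
L/L_☉ = 10^(−0.4 × 7.861) = 7.172×10^-4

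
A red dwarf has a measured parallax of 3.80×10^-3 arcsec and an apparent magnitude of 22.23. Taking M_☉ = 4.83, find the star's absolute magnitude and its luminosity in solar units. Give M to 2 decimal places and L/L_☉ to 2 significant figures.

d = 1/p = 1/3.80×10^-3″ = 263.2 pc
M = m − 5 log₁₀ d + 5 = 22.23 − 5·2.4202 + 5 = 15.129
M − M_☉ = 15.129 − 4.83 = 10.299
L/L_☉ = 10^(−0.4 × 10.299) = 7.593×10^-5

M ≈ 15.13; L/L_☉ ≈ 7.6×10^-5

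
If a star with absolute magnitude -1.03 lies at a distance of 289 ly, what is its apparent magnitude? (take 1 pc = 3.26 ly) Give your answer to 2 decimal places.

m ≈ 3.71

d = 289 ly / 3.26 = 88.65 pc
m = M + 5 log₁₀ d − 5 = -1.03 + 5·1.9477 − 5 = 3.708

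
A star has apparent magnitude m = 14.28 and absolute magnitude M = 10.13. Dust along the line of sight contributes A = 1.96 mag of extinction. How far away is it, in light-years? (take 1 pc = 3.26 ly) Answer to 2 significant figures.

d ≈ 89 ly

m − M = 5 log₁₀(d/10 pc) + A  ⇒  14.28 − (10.13) − 1.96 = 5 log₁₀(d/10)
2.190 = 5 log₁₀(d/10)
log₁₀ d = (m − M − A)/5 + 1 = 1.4380
d = 10^1.4380 = 27.42 pc
= 89.38 ly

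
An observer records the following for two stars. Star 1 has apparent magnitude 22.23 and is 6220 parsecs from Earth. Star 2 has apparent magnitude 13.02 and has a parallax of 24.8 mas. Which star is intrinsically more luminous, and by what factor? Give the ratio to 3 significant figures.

Star 1: M = m − 5 log₁₀ d + 5 = 22.23 − 5·3.7938 + 5 = 8.261
Star 2: p = 24.8 mas = 0.0248″ → d = 1/p = 40.32 pc
Star 2: M = m − 5 log₁₀ d + 5 = 13.02 − 5·1.6055 + 5 = 9.992
ΔM = M_1 − M_2 = 8.261 − (9.992) = -1.731; smaller M is more luminous → Star 1.
L ratio = 10^(0.4 |ΔM|) = 10^0.692 = 4.926

Star 1 is more luminous, by a factor of 4.93.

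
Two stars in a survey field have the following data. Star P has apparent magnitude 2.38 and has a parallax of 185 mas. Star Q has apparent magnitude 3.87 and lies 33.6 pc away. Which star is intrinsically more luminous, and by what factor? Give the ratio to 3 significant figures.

Star Q is more luminous, by a factor of 9.80.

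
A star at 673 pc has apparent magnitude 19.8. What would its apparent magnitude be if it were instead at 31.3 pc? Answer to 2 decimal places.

m ≈ 13.14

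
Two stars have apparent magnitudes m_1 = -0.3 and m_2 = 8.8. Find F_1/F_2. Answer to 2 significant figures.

F_1/F_2 ≈ 4400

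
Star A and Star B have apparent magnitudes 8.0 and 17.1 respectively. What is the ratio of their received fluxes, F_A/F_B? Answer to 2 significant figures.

Magnitude difference = -9.1
Flux ratio = 10^(−0.4 Δm) = 10^(−0.4 × -9.1) = 10^3.640 = 4365

F_A/F_B ≈ 4400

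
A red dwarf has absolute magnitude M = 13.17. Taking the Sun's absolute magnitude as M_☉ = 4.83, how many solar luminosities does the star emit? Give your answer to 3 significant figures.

L/L_☉ ≈ 4.61×10^-4

M − M_☉ = 13.17 − 4.83 = 8.340
L/L_☉ = 10^(−0.4 (M − M_☉)) = 10^-3.336 = 4.613×10^-4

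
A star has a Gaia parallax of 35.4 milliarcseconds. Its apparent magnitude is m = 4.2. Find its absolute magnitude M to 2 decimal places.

p = 35.4 mas = 0.0354″ → d = 1/p = 28.25 pc
5 log₁₀(d/10 pc) = 5 log₁₀(28.25) − 5 = 2.255
M = m − 5 log₁₀(d/10) = 4.2 − 2.255 = 1.945

M ≈ 1.95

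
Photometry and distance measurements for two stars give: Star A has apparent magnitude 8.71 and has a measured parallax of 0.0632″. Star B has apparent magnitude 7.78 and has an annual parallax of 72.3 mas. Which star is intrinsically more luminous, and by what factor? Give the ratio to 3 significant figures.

Star A: d = 1/p = 1/0.0632″ = 15.82 pc
Star A: M = m − 5 log₁₀ d + 5 = 8.71 − 5·1.1993 + 5 = 7.714
Star B: p = 72.3 mas = 0.0723″ → d = 1/p = 13.83 pc
Star B: M = m − 5 log₁₀ d + 5 = 7.78 − 5·1.1409 + 5 = 7.076
ΔM = M_A − M_B = 7.714 − (7.076) = 0.638; smaller M is more luminous → Star B.
L ratio = 10^(0.4 |ΔM|) = 10^0.255 = 1.800

Star B is more luminous, by a factor of 1.80.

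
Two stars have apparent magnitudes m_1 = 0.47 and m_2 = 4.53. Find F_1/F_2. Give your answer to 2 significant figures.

F_1/F_2 ≈ 42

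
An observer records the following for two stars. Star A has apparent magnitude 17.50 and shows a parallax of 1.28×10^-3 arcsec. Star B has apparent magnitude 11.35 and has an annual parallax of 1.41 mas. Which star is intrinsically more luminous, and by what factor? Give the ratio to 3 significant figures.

Star B is more luminous, by a factor of 238.

Star A: d = 1/p = 1/1.28×10^-3″ = 781.2 pc
Star A: M = m − 5 log₁₀ d + 5 = 17.50 − 5·2.8928 + 5 = 8.036
Star B: p = 1.41 mas = 1.41×10^-3″ → d = 1/p = 709.2 pc
Star B: M = m − 5 log₁₀ d + 5 = 11.35 − 5·2.8508 + 5 = 2.096
ΔM = M_A − M_B = 8.036 − (2.096) = 5.940; smaller M is more luminous → Star B.
L ratio = 10^(0.4 |ΔM|) = 10^2.376 = 237.7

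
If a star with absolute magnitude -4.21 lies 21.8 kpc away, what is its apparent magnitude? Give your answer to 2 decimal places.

m ≈ 12.48

d = 21.8 kpc = 21800 pc
m = M + 5 log₁₀ d − 5 = -4.21 + 5·4.3385 − 5 = 12.482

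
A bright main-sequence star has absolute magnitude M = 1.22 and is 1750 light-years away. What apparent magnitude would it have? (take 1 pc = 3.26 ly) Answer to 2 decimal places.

d = 1750 ly / 3.26 = 536.8 pc
m = M + 5 log₁₀ d − 5 = 1.22 + 5·2.7298 − 5 = 9.869

m ≈ 9.87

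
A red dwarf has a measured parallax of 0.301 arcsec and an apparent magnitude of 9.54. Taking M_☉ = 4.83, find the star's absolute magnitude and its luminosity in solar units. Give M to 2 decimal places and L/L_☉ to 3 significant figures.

M ≈ 11.93; L/L_☉ ≈ 1.44×10^-3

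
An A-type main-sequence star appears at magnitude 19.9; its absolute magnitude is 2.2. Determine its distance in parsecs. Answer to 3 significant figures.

d ≈ 34700 pc

Distance modulus: m − M = 19.9 − (2.2) = 17.700
m − M = 5 log₁₀ d − 5
log₁₀ d = (m − M)/5 + 1 = 4.5400
d = 10^4.5400 = 34670 pc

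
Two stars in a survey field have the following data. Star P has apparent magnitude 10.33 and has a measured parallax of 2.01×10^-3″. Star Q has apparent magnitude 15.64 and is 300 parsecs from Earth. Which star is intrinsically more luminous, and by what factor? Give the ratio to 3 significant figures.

Star P is more luminous, by a factor of 366.

Star P: d = 1/p = 1/2.01×10^-3″ = 497.5 pc
Star P: M = m − 5 log₁₀ d + 5 = 10.33 − 5·2.6968 + 5 = 1.846
Star Q: M = m − 5 log₁₀ d + 5 = 15.64 − 5·2.4771 + 5 = 8.254
ΔM = M_P − M_Q = 1.846 − (8.254) = -6.408; smaller M is more luminous → Star P.
L ratio = 10^(0.4 |ΔM|) = 10^2.563 = 365.9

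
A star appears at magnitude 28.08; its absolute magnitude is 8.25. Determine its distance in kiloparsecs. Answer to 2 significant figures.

μ = m − M = 19.830
m − M = 5 log₁₀ d − 5
log₁₀ d = (m − M)/5 + 1 = 4.9660
d = 10^4.9660 = 92470 pc
= 92.47 kpc

d ≈ 92 kpc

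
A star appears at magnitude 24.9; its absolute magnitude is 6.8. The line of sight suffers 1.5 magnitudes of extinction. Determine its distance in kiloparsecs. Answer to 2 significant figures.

m − M = 5 log₁₀(d/10 pc) + A  ⇒  24.9 − (6.8) − 1.5 = 5 log₁₀(d/10)
16.600 = 5 log₁₀(d/10)
log₁₀ d = (m − M − A)/5 + 1 = 4.3200
d = 10^4.3200 = 20890 pc
= 20.89 kpc

d ≈ 21 kpc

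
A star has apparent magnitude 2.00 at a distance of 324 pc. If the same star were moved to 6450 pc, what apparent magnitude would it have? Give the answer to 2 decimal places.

Flux ∝ 1/d², so Δm = 5 log₁₀(d₂/d₁) = 5 log₁₀(6450/324) = 6.495
m₂ = m₁ + Δm = 2.00 + (6.495) = 8.495

m ≈ 8.50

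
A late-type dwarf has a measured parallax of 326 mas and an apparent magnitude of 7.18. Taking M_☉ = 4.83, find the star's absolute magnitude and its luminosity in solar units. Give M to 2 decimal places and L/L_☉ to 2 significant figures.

d = 1/p = 1000/326 mas = 3.067 pc
M = m − 5 log₁₀ d + 5 = 7.18 − 5·0.4868 + 5 = 9.746
M − M_☉ = 9.746 − 4.83 = 4.916
L/L_☉ = 10^(−0.4 × 4.916) = 0.01080

M ≈ 9.75; L/L_☉ ≈ 0.011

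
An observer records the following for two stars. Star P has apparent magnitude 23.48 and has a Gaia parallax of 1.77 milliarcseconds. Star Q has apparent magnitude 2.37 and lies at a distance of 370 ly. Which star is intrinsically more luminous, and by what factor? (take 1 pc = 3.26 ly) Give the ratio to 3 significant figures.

Star P: p = 1.77 mas = 1.77×10^-3″ → d = 1/p = 565.0 pc
Star P: M = m − 5 log₁₀ d + 5 = 23.48 − 5·2.7520 + 5 = 14.720
Star Q: d = 370 ly / 3.26 = 113.5 pc
Star Q: M = m − 5 log₁₀ d + 5 = 2.37 − 5·2.0550 + 5 = -2.905
ΔM = M_P − M_Q = 14.720 − (-2.905) = 17.625; smaller M is more luminous → Star Q.
L ratio = 10^(0.4 |ΔM|) = 10^7.050 = 1.122×10^7

Star Q is more luminous, by a factor of 1.12×10^7.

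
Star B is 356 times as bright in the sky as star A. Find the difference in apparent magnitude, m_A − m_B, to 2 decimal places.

m_A − m_B ≈ 6.38

Pogson: Δm = −2.5 log₁₀(ratio) = −2.5 log₁₀(356) = −2.5 × 2.5514 = -6.379
Star B is brighter so has the smaller magnitude: m_A − m_B is positive.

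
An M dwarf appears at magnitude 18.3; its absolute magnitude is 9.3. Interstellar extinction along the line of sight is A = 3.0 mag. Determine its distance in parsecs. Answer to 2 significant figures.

m − M = 5 log₁₀(d/10 pc) + A  ⇒  18.3 − (9.3) − 3.0 = 5 log₁₀(d/10)
6.000 = 5 log₁₀(d/10)
log₁₀ d = (m − M − A)/5 + 1 = 2.2000
d = 10^2.2000 = 158.5 pc

d ≈ 160 pc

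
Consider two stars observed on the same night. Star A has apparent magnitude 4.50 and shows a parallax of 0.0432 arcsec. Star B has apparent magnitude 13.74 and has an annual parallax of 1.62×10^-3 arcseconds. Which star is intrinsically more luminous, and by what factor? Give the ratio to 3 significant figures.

Star A is more luminous, by a factor of 6.98.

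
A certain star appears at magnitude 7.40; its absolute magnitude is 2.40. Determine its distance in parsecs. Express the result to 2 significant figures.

d ≈ 100 pc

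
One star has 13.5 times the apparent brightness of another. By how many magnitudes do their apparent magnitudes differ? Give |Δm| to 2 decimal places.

Pogson: Δm = −2.5 log₁₀(ratio) = −2.5 log₁₀(13.5) = −2.5 × 1.1303 = -2.826

|Δm| ≈ 2.83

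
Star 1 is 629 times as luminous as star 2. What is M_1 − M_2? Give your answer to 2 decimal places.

Pogson: ΔM = −2.5 log₁₀(ratio) = −2.5 log₁₀(629) = −2.5 × 2.7987 = -6.997
Star 1 is brighter, so it has the smaller magnitude: the difference is negative.

M_1 − M_2 ≈ -7.00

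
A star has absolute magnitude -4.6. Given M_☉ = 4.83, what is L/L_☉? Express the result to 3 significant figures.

M − M_☉ = -4.6 − 4.83 = -9.430
L/L_☉ = 10^(−0.4 (M − M_☉)) = 10^3.772 = 5916

L/L_☉ ≈ 5920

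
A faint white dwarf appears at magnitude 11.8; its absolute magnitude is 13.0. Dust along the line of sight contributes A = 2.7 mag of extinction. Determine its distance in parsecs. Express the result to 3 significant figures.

d ≈ 1.66 pc

m − M = 5 log₁₀(d/10 pc) + A  ⇒  11.8 − (13.0) − 2.7 = 5 log₁₀(d/10)
-3.900 = 5 log₁₀(d/10)
log₁₀ d = (m − M − A)/5 + 1 = 0.2200
d = 10^0.2200 = 1.660 pc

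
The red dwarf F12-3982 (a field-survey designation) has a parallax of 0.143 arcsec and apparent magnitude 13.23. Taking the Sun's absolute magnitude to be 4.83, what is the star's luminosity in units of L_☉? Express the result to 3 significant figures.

d = 1/p = 1/0.143″ = 6.993 pc
M = m − 5 log₁₀ d + 5 = 13.23 − 5·0.8447 + 5 = 14.007
M − M_☉ = 14.007 − 4.83 = 9.177
L/L_☉ = 10^(−0.4 × 9.177) = 2.135×10^-4

L/L_☉ ≈ 2.13×10^-4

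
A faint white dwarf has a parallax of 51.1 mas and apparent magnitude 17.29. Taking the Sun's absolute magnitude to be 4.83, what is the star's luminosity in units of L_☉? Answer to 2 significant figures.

d = 1/p = 1000/51.1 mas = 19.57 pc
M = m − 5 log₁₀ d + 5 = 17.29 − 5·1.2916 + 5 = 15.832
M − M_☉ = 15.832 − 4.83 = 11.002
L/L_☉ = 10^(−0.4 × 11.002) = 3.973×10^-5

L/L_☉ ≈ 4.0×10^-5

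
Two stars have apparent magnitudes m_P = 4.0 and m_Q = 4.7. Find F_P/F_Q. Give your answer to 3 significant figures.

F_P/F_Q ≈ 1.91

Δm = 4.0 − (4.7) = -0.7
Flux ratio = 10^(−0.4 Δm) = 10^(−0.4 × -0.7) = 10^0.280 = 1.905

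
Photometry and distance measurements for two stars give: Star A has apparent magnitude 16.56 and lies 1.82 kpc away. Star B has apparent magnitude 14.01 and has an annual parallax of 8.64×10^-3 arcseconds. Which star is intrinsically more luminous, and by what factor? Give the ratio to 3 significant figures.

Star A is more luminous, by a factor of 23.6.

Star A: d = 1.82 kpc = 1820 pc
Star A: M = m − 5 log₁₀ d + 5 = 16.56 − 5·3.2601 + 5 = 5.260
Star B: d = 1/p = 1/8.64×10^-3″ = 115.7 pc
Star B: M = m − 5 log₁₀ d + 5 = 14.01 − 5·2.0635 + 5 = 8.693
ΔM = M_A − M_B = 5.260 − (8.693) = -3.433; smaller M is more luminous → Star A.
L ratio = 10^(0.4 |ΔM|) = 10^1.373 = 23.61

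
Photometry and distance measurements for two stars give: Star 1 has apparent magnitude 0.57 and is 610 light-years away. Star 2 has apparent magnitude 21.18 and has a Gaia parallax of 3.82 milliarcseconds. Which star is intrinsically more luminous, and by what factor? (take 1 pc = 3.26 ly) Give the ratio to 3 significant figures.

Star 1 is more luminous, by a factor of 8.96×10^7.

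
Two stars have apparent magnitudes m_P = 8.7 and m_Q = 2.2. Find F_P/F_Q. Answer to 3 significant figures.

F_P/F_Q ≈ 2.51×10^-3

Δm = 8.7 − (2.2) = 6.5
Flux ratio = 10^(−0.4 Δm) = 10^(−0.4 × 6.5) = 10^-2.600 = 2.512×10^-3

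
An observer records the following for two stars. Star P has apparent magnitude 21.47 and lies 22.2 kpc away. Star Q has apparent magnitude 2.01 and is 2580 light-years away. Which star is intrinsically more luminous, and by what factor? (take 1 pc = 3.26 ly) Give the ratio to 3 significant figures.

Star P: d = 22.2 kpc = 22200 pc
Star P: M = m − 5 log₁₀ d + 5 = 21.47 − 5·4.3464 + 5 = 4.738
Star Q: d = 2580 ly / 3.26 = 791.4 pc
Star Q: M = m − 5 log₁₀ d + 5 = 2.01 − 5·2.8984 + 5 = -7.482
ΔM = M_P − M_Q = 4.738 − (-7.482) = 12.220; smaller M is more luminous → Star Q.
L ratio = 10^(0.4 |ΔM|) = 10^4.888 = 77290

Star Q is more luminous, by a factor of 77300.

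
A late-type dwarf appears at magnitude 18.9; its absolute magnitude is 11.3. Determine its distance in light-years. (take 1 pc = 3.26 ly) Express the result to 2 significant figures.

d ≈ 1100 ly

Distance modulus: m − M = 18.9 − (11.3) = 7.600
m − M = 5 log₁₀ d − 5
log₁₀ d = (m − M)/5 + 1 = 2.5200
d = 10^2.5200 = 331.1 pc
= 1079 ly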